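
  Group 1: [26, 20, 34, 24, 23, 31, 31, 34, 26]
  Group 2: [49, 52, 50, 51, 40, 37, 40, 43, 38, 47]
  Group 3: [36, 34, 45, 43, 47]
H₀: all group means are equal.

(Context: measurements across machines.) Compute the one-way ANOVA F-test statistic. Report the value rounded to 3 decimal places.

Group means [27.67, 44.70, 41.00], grand mean 37.542
SSB = Σnᵢ(x̄ᵢ−x̄)² = 1449.858; SSW = ΣΣ(x−x̄ᵢ)² = 628.100
MSB = 1449.858/2 = 724.9292; MSW = 628.100/21 = 29.9095
F = MSB/MSW = 24.2374
df = (2, 21)

test statistic = 24.237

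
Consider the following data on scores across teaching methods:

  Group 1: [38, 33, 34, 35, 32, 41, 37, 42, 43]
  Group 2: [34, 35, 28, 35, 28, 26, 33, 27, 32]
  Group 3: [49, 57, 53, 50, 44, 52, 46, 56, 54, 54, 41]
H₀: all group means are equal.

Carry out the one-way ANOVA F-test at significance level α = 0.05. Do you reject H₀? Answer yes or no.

reject H₀: yes

Group means [37.22, 30.89, 50.55], grand mean 40.310
SSB = Σnᵢ(x̄ᵢ−x̄)² = 2037.035; SSW = ΣΣ(x−x̄ᵢ)² = 497.172
MSB = 2037.035/2 = 1018.5176; MSW = 497.172/26 = 19.1220
F = MSB/MSW = 53.2642
df = (2, 26)
p-value (upper-tail) = 0.00000
At α=0.05: p < α → reject H₀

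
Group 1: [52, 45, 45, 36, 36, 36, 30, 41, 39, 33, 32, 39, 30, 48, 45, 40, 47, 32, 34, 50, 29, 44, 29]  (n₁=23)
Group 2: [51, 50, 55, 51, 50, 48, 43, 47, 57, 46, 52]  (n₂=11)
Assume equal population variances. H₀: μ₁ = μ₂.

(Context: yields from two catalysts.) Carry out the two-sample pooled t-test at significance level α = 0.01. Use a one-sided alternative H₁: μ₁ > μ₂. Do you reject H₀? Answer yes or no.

x̄₁=38.783, s₁=7.135, n₁=23
x̄₂=50.000, s₂=3.975, n₂=11
s_p² = [22·7.135² + 10·3.975²]/32 = 39.9348
SE = √(s_p²·(1/23+1/11)) = 2.3166
t = (38.783−50.000)/2.3166 = -4.8421
df = 32
p-value (one-sided, H₁ greater) = 0.99998
At α=0.01: p ≥ α → fail to reject H₀

reject H₀: no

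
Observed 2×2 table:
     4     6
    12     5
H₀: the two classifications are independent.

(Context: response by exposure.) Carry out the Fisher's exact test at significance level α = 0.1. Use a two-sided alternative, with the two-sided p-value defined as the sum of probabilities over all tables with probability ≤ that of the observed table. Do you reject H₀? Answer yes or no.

reject H₀: no

Margins: r₁=10, r₂=17, c₁=16, c₂=11, n=27
p_obs = C(10,4)·C(17,12)/C(27,16); sum pmf over tables with pmf ≤ p_obs
p-value (two-sided) = 0.22380
At α=0.1: p ≥ α → fail to reject H₀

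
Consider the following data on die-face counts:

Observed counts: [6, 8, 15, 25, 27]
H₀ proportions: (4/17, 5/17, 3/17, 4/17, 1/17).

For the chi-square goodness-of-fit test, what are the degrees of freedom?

degrees of freedom = 4

df = k − 1 = 5 − 1 = 4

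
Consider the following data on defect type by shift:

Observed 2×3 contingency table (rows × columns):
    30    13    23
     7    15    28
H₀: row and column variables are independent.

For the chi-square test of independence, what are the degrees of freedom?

degrees of freedom = 2

df = (r−1)(c−1) = (2−1)·(3−1) = 2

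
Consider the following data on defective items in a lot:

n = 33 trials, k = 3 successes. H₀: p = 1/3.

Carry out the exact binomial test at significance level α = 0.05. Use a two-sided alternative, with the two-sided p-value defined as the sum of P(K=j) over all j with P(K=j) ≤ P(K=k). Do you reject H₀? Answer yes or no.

Exact binomial: n=33, k=3, p₀=1/3=0.3333
P(X=j) = C(n,j)·p₀^j·(1−p₀)^(n−j); p = Σ P(X=j) over j with P(X=j) ≤ P(X=3)
p-value (two-sided) = 0.00248
At α=0.05: p < α → reject H₀

reject H₀: yes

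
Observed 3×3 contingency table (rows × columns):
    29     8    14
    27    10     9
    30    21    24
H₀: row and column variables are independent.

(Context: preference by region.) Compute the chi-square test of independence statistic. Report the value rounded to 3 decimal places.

Row totals [51, 46, 75], col totals [86, 39, 47], n=172
χ² = (29−25.50)²/25.50 + (8−11.56)²/11.56 + (14−13.94)²/13.94 + (27−23.00)²/23.00 + (10−10.43)²/10.43 + (9−12.57)²/12.57 + (30−37.50)²/37.50 + (21−17.01)²/17.01 + (24−20.49)²/20.49 = 6.3441
df = 4

test statistic = 6.344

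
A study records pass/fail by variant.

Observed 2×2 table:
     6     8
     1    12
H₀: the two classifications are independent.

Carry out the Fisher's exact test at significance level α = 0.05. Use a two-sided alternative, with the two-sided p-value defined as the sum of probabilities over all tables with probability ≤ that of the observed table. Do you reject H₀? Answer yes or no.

reject H₀: no

Margins: r₁=14, r₂=13, c₁=7, c₂=20, n=27
p_obs = C(14,6)·C(13,1)/C(27,7); sum pmf over tables with pmf ≤ p_obs
p-value (two-sided) = 0.07681
At α=0.05: p ≥ α → fail to reject H₀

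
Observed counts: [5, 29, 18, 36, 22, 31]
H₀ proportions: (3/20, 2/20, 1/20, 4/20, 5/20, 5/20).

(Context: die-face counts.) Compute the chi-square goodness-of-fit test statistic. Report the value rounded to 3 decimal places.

n = 141; E_i = n·p_i = [21.15, 14.10, 7.05, 28.20, 35.25, 35.25]
χ² = (5−21.15)²/21.15 + (29−14.10)²/14.10 + (18−7.05)²/7.05 + (36−28.20)²/28.20 + (22−35.25)²/35.25 + (31−35.25)²/35.25 = 52.7352
df = 5

test statistic = 52.735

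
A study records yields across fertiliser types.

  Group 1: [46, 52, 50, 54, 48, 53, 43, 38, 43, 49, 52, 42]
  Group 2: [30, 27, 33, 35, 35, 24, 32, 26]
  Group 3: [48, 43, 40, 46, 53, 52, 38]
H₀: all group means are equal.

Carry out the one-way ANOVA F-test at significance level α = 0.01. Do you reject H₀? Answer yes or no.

Group means [47.50, 30.25, 45.71], grand mean 41.926
SSB = Σnᵢ(x̄ᵢ−x̄)² = 1563.923; SSW = ΣΣ(x−x̄ᵢ)² = 605.929
MSB = 1563.923/2 = 781.9616; MSW = 605.929/24 = 25.2470
F = MSB/MSW = 30.9724
df = (2, 24)
p-value (upper-tail) = 0.00000
At α=0.01: p < α → reject H₀

reject H₀: yes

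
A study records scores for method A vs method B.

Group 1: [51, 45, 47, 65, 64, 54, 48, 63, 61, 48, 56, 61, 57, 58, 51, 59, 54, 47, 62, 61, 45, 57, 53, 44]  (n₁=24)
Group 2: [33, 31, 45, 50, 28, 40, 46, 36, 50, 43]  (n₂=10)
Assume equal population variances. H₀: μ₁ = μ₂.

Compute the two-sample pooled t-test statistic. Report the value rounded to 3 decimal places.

test statistic = 5.459

x̄₁=54.625, s₁=6.652, n₁=24
x̄₂=40.200, s₂=7.885, n₂=10
s_p² = [23·6.652² + 9·7.885²]/32 = 49.2883
SE = √(s_p²·(1/24+1/10)) = 2.6424
t = (54.625−40.200)/2.6424 = 5.4590
df = 32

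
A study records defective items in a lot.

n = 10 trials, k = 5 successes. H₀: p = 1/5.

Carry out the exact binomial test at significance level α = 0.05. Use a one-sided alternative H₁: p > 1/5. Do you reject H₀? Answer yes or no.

Exact binomial: n=10, k=5, p₀=1/5=0.2000
P(X≥5) from Σ C(n,i)·p₀^i·(1−p₀)^(n−i)
p-value (one-sided, H₁ greater) = 0.03279
At α=0.05: p < α → reject H₀

reject H₀: yes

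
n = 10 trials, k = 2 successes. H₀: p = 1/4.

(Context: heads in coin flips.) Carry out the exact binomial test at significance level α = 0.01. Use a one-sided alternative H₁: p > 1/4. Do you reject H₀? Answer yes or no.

Exact binomial: n=10, k=2, p₀=1/4=0.2500
P(X≥2) from Σ C(n,i)·p₀^i·(1−p₀)^(n−i)
p-value (one-sided, H₁ greater) = 0.75597
At α=0.01: p ≥ α → fail to reject H₀

reject H₀: no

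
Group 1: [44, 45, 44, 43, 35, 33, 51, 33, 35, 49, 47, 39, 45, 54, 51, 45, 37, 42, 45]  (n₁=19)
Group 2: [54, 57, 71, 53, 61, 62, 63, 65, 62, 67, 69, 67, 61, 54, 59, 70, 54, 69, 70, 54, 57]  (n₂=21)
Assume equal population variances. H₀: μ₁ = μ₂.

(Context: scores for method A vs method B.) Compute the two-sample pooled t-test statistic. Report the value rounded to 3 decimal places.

x̄₁=43.000, s₁=6.236, n₁=19
x̄₂=61.857, s₂=6.183, n₂=21
s_p² = [18·6.236² + 20·6.183²]/38 = 38.5414
SE = √(s_p²·(1/19+1/21)) = 1.9657
t = (43.000−61.857)/1.9657 = -9.5933
df = 38

test statistic = -9.593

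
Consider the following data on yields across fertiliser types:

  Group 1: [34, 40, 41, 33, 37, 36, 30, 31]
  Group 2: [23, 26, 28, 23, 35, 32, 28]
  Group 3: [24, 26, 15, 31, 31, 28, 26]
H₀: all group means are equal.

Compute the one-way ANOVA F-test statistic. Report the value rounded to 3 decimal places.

test statistic = 8.650

Group means [35.25, 27.86, 25.86], grand mean 29.909
SSB = Σnᵢ(x̄ᵢ−x̄)² = 372.604; SSW = ΣΣ(x−x̄ᵢ)² = 409.214
MSB = 372.604/2 = 186.3019; MSW = 409.214/19 = 21.5376
F = MSB/MSW = 8.6501
df = (2, 19)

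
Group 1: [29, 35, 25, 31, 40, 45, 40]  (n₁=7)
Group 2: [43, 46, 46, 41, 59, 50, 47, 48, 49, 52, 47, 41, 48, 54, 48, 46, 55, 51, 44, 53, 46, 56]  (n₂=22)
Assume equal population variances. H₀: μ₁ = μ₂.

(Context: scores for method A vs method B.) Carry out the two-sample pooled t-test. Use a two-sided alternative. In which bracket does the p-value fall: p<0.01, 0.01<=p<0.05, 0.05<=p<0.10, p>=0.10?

x̄₁=35.000, s₁=7.095, n₁=7
x̄₂=48.636, s₂=4.746, n₂=22
s_p² = [6·7.095² + 21·4.746²]/27 = 28.7071
SE = √(s_p²·(1/7+1/22)) = 2.3251
t = (35.000−48.636)/2.3251 = -5.8650
df = 27
p-value (two-sided) = 0.00000
→ bracket: p<0.01

p-value bracket: p<0.01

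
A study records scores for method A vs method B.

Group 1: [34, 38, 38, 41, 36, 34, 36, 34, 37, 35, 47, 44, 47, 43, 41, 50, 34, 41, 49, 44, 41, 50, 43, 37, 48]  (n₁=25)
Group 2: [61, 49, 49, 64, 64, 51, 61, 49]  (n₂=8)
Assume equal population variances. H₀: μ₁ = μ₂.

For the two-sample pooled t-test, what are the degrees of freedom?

df = n₁ + n₂ − 2 = 25 + 8 − 2 = 31

degrees of freedom = 31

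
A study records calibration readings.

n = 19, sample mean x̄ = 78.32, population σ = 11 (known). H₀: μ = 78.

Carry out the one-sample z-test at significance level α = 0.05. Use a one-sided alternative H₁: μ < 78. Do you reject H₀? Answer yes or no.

reject H₀: no

SE = σ/√n = 11/√19 = 2.5236
z = (x̄−μ₀)/SE = (78.32−78)/2.5236 = 0.1268
p-value (one-sided, H₁ less) = 0.55045
At α=0.05: p ≥ α → fail to reject H₀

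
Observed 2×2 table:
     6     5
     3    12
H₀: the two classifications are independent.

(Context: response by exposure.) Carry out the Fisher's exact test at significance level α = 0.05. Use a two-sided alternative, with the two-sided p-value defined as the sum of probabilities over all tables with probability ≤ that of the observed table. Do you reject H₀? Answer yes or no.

reject H₀: no

Margins: r₁=11, r₂=15, c₁=9, c₂=17, n=26
p_obs = C(11,6)·C(15,3)/C(26,9); sum pmf over tables with pmf ≤ p_obs
p-value (two-sided) = 0.10343
At α=0.05: p ≥ α → fail to reject H₀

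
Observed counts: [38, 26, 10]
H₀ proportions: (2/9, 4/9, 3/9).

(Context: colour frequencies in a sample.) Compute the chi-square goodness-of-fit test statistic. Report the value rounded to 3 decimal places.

test statistic = 38.419

n = 74; E_i = n·p_i = [16.44, 32.89, 24.67]
χ² = (38−16.44)²/16.44 + (26−32.89)²/32.89 + (10−24.67)²/24.67 = 38.4189
df = 2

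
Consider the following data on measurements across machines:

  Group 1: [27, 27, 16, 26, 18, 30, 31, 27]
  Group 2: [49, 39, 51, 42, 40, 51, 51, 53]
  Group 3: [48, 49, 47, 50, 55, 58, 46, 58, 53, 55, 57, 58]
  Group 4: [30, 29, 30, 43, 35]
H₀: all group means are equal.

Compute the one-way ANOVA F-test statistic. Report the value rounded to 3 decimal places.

test statistic = 50.982

Group means [25.25, 47.00, 52.83, 33.40], grand mean 41.788
SSB = Σnᵢ(x̄ᵢ−x̄)² = 4221.148; SSW = ΣΣ(x−x̄ᵢ)² = 800.367
MSB = 4221.148/3 = 1407.0495; MSW = 800.367/29 = 27.5989
F = MSB/MSW = 50.9822
df = (3, 29)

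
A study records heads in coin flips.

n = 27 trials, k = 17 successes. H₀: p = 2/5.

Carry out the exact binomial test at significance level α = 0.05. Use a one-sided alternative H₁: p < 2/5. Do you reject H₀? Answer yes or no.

Exact binomial: n=27, k=17, p₀=2/5=0.4000
P(X≤17) from Σ C(n,i)·p₀^i·(1−p₀)^(n−i)
p-value (one-sided, H₁ less) = 0.99538
At α=0.05: p ≥ α → fail to reject H₀

reject H₀: no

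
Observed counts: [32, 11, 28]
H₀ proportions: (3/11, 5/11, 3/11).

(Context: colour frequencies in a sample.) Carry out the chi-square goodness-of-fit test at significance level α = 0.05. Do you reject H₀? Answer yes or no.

reject H₀: yes

n = 71; E_i = n·p_i = [19.36, 32.27, 19.36]
χ² = (32−19.36)²/19.36 + (11−32.27)²/32.27 + (28−19.36)²/19.36 = 26.1202
df = 2
p-value (upper-tail) = 0.00000
At α=0.05: p < α → reject H₀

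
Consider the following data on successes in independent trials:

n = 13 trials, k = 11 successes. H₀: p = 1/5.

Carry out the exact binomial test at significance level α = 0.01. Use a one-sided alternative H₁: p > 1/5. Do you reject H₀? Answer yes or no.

reject H₀: yes

Exact binomial: n=13, k=11, p₀=1/5=0.2000
P(X≥11) from Σ C(n,i)·p₀^i·(1−p₀)^(n−i)
p-value (one-sided, H₁ greater) = 0.00000
At α=0.01: p < α → reject H₀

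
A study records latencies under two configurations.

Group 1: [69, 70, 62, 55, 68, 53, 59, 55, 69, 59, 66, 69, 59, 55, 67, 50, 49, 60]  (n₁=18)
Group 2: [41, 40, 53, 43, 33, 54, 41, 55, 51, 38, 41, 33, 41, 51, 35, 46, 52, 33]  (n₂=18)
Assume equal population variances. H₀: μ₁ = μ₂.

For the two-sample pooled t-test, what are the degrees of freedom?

degrees of freedom = 34

df = n₁ + n₂ − 2 = 18 + 18 − 2 = 34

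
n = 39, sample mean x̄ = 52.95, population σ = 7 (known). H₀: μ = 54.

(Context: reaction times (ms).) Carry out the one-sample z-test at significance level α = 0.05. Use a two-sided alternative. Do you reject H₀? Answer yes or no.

SE = σ/√n = 7/√39 = 1.1209
z = (x̄−μ₀)/SE = (52.95−54)/1.1209 = -0.9367
p-value (two-sided) = 0.34889
At α=0.05: p ≥ α → fail to reject H₀

reject H₀: no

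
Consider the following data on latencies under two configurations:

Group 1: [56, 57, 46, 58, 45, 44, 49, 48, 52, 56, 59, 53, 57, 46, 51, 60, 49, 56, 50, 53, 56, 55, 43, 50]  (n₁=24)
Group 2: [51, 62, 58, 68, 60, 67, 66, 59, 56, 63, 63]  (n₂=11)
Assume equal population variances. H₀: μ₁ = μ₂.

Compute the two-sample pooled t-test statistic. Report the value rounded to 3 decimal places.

x̄₁=52.042, s₁=5.034, n₁=24
x̄₂=61.182, s₂=5.076, n₂=11
s_p² = [23·5.034² + 10·5.076²]/33 = 25.4726
SE = √(s_p²·(1/24+1/11)) = 1.8377
t = (52.042−61.182)/1.8377 = -4.9738
df = 33

test statistic = -4.974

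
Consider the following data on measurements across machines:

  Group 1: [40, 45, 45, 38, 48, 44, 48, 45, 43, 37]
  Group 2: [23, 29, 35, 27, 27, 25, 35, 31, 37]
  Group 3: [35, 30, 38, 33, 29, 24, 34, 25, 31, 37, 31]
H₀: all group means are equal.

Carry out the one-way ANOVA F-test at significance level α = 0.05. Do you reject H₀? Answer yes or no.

reject H₀: yes

Group means [43.30, 29.89, 31.55], grand mean 34.967
SSB = Σnᵢ(x̄ᵢ−x̄)² = 1055.251; SSW = ΣΣ(x−x̄ᵢ)² = 525.716
MSB = 1055.251/2 = 527.6253; MSW = 525.716/27 = 19.4710
F = MSB/MSW = 27.0980
df = (2, 27)
p-value (upper-tail) = 0.00000
At α=0.05: p < α → reject H₀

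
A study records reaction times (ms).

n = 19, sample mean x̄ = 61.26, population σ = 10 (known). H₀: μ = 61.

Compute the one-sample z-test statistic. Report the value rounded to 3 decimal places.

test statistic = 0.113

SE = σ/√n = 10/√19 = 2.2942
z = (x̄−μ₀)/SE = (61.26−61)/2.2942 = 0.1133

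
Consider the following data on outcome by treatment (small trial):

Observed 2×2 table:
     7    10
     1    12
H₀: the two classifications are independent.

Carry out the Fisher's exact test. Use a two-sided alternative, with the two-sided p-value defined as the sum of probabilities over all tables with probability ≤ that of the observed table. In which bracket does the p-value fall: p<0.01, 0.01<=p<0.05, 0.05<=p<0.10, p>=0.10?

Margins: r₁=17, r₂=13, c₁=8, c₂=22, n=30
p_obs = C(17,7)·C(13,1)/C(30,8); sum pmf over tables with pmf ≤ p_obs
p-value (two-sided) = 0.09243
→ bracket: 0.05<=p<0.10

p-value bracket: 0.05<=p<0.10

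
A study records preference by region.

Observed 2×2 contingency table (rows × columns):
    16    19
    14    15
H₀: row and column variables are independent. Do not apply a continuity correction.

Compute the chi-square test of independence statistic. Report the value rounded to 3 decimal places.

test statistic = 0.042

Row totals [35, 29], col totals [30, 34], n=64
χ² = (16−16.41)²/16.41 + (19−18.59)²/18.59 + (14−13.59)²/13.59 + (15−15.41)²/15.41 = 0.0418
df = 1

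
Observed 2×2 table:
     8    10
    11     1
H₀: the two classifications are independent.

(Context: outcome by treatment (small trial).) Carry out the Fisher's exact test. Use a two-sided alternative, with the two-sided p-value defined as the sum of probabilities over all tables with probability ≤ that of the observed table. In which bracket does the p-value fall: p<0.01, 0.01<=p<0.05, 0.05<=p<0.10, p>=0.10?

Margins: r₁=18, r₂=12, c₁=19, c₂=11, n=30
p_obs = C(18,8)·C(12,11)/C(30,19); sum pmf over tables with pmf ≤ p_obs
p-value (two-sided) = 0.01823
→ bracket: 0.01<=p<0.05

p-value bracket: 0.01<=p<0.05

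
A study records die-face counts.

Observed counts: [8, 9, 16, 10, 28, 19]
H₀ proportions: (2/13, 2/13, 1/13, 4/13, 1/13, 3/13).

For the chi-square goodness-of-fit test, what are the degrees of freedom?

df = k − 1 = 6 − 1 = 5

degrees of freedom = 5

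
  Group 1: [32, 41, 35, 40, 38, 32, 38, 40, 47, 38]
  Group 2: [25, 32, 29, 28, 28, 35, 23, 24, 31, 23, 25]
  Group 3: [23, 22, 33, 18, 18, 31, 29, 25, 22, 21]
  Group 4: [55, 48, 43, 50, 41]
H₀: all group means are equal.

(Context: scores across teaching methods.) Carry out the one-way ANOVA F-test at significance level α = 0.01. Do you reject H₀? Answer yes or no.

Group means [38.10, 27.55, 24.20, 47.40], grand mean 32.306
SSB = Σnᵢ(x̄ᵢ−x̄)² = 2381.212; SSW = ΣΣ(x−x̄ᵢ)² = 706.427
MSB = 2381.212/3 = 793.7372; MSW = 706.427/32 = 22.0759
F = MSB/MSW = 35.9550
df = (3, 32)
p-value (upper-tail) = 0.00000
At α=0.01: p < α → reject H₀

reject H₀: yes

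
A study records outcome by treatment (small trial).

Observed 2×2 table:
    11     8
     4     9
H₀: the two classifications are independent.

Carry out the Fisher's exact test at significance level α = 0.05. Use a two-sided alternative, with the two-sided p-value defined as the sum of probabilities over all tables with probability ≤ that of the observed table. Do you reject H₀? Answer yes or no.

reject H₀: no

Margins: r₁=19, r₂=13, c₁=15, c₂=17, n=32
p_obs = C(19,11)·C(13,4)/C(32,15); sum pmf over tables with pmf ≤ p_obs
p-value (two-sided) = 0.16574
At α=0.05: p ≥ α → fail to reject H₀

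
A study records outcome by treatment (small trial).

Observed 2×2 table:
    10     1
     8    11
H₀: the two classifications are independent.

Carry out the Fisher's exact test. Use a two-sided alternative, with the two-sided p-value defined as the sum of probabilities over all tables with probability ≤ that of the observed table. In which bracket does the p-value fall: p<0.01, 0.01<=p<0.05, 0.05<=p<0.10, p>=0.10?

p-value bracket: 0.01<=p<0.05

Margins: r₁=11, r₂=19, c₁=18, c₂=12, n=30
p_obs = C(11,10)·C(19,8)/C(30,18); sum pmf over tables with pmf ≤ p_obs
p-value (two-sided) = 0.01823
→ bracket: 0.01<=p<0.05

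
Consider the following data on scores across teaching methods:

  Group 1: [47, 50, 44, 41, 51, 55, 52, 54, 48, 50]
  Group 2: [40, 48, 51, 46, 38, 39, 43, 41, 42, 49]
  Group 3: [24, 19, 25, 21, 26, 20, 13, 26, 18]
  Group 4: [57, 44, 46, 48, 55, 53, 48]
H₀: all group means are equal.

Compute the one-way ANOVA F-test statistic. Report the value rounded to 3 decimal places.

Group means [49.20, 43.70, 21.33, 50.14], grand mean 40.889
SSB = Σnᵢ(x̄ᵢ−x̄)² = 4810.998; SSW = ΣΣ(x−x̄ᵢ)² = 648.557
MSB = 4810.998/3 = 1603.6661; MSW = 648.557/32 = 20.2674
F = MSB/MSW = 79.1254
df = (3, 32)

test statistic = 79.125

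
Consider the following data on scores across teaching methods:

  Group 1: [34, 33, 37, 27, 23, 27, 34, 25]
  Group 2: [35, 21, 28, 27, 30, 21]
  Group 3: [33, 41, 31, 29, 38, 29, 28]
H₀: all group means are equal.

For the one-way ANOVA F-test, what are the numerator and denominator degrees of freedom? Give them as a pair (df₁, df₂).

k = 3 groups, N = 21 total
df = (k−1, N−k) = (3−1, 21−3) = (2, 18)

degrees of freedom = [2, 18]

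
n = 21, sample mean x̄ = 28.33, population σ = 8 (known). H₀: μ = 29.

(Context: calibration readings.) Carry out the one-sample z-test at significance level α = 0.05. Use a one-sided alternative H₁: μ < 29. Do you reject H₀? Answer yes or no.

reject H₀: no

SE = σ/√n = 8/√21 = 1.7457
z = (x̄−μ₀)/SE = (28.33−29)/1.7457 = -0.3838
p-value (one-sided, H₁ less) = 0.35057
At α=0.05: p ≥ α → fail to reject H₀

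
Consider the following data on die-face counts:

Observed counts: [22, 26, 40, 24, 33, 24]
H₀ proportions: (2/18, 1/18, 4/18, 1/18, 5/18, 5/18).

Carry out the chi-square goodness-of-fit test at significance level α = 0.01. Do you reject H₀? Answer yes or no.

n = 169; E_i = n·p_i = [18.78, 9.39, 37.56, 9.39, 46.94, 46.94]
χ² = (22−18.78)²/18.78 + (26−9.39)²/9.39 + (40−37.56)²/37.56 + (24−9.39)²/9.39 + (33−46.94)²/46.94 + (24−46.94)²/46.94 = 68.1953
df = 5
p-value (upper-tail) = 0.00000
At α=0.01: p < α → reject H₀

reject H₀: yes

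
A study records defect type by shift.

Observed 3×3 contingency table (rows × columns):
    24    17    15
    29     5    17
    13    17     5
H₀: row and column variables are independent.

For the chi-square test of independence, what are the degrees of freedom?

degrees of freedom = 4

df = (r−1)(c−1) = (3−1)·(3−1) = 4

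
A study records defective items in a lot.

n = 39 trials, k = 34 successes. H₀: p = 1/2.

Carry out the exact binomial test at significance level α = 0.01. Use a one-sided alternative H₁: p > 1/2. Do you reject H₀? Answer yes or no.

Exact binomial: n=39, k=34, p₀=1/2=0.5000
P(X≥34) from Σ C(n,i)·p₀^i·(1−p₀)^(n−i)
p-value (one-sided, H₁ greater) = 0.00000
At α=0.01: p < α → reject H₀

reject H₀: yes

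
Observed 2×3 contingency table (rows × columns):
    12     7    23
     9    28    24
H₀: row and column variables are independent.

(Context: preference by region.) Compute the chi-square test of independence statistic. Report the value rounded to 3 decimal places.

test statistic = 9.881

Row totals [42, 61], col totals [21, 35, 47], n=103
χ² = (12−8.56)²/8.56 + (7−14.27)²/14.27 + (23−19.17)²/19.17 + (9−12.44)²/12.44 + (28−20.73)²/20.73 + (24−27.83)²/27.83 = 9.8812
df = 2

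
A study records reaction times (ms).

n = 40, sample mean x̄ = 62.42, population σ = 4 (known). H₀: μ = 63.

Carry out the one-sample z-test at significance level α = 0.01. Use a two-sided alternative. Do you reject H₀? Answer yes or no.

SE = σ/√n = 4/√40 = 0.6325
z = (x̄−μ₀)/SE = (62.42−63)/0.6325 = -0.9171
p-value (two-sided) = 0.35911
At α=0.01: p ≥ α → fail to reject H₀

reject H₀: no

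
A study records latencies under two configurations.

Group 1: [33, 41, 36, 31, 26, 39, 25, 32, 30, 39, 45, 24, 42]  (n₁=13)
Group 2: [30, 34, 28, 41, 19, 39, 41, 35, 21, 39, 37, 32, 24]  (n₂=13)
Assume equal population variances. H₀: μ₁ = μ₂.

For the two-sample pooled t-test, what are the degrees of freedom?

degrees of freedom = 24

df = n₁ + n₂ − 2 = 13 + 13 − 2 = 24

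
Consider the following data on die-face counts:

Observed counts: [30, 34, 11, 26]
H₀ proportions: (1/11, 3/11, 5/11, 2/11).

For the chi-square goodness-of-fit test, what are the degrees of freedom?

degrees of freedom = 3

df = k − 1 = 4 − 1 = 3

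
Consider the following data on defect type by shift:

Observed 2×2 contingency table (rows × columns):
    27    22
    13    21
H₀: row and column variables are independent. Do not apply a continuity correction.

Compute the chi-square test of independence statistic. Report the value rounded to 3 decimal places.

test statistic = 2.287

Row totals [49, 34], col totals [40, 43], n=83
χ² = (27−23.61)²/23.61 + (22−25.39)²/25.39 + (13−16.39)²/16.39 + (21−17.61)²/17.61 = 2.2871
df = 1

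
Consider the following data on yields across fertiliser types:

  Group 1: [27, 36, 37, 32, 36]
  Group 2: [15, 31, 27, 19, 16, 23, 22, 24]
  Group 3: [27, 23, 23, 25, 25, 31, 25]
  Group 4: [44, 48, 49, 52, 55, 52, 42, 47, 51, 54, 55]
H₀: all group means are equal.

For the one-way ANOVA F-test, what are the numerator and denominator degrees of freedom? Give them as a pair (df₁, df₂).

k = 4 groups, N = 31 total
df = (k−1, N−k) = (4−1, 31−4) = (3, 27)

degrees of freedom = [3, 27]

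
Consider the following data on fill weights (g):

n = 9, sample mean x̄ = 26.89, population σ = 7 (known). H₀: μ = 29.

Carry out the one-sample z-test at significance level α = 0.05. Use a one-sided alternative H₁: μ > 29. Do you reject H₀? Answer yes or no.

reject H₀: no

SE = σ/√n = 7/√9 = 2.3333
z = (x̄−μ₀)/SE = (26.89−29)/2.3333 = -0.9043
p-value (one-sided, H₁ greater) = 0.81708
At α=0.05: p ≥ α → fail to reject H₀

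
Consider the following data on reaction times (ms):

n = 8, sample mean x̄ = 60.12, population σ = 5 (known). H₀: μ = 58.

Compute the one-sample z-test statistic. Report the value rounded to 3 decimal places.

SE = σ/√n = 5/√8 = 1.7678
z = (x̄−μ₀)/SE = (60.12−58)/1.7678 = 1.1993

test statistic = 1.199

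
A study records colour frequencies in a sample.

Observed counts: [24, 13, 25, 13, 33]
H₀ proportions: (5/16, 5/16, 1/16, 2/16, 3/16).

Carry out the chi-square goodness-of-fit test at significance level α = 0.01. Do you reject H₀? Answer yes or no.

n = 108; E_i = n·p_i = [33.75, 33.75, 6.75, 13.50, 20.25]
χ² = (24−33.75)²/33.75 + (13−33.75)²/33.75 + (25−6.75)²/6.75 + (13−13.50)²/13.50 + (33−20.25)²/20.25 = 72.9630
df = 4
p-value (upper-tail) = 0.00000
At α=0.01: p < α → reject H₀

reject H₀: yes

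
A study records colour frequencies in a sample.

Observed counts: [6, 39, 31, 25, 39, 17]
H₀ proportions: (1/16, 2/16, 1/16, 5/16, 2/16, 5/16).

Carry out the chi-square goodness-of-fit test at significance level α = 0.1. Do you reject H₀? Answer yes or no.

reject H₀: yes

n = 157; E_i = n·p_i = [9.81, 19.62, 9.81, 49.06, 19.62, 49.06]
χ² = (6−9.81)²/9.81 + (39−19.62)²/19.62 + (31−9.81)²/9.81 + (25−49.06)²/49.06 + (39−19.62)²/19.62 + (17−49.06)²/49.06 = 118.2408
df = 5
p-value (upper-tail) = 0.00000
At α=0.1: p < α → reject H₀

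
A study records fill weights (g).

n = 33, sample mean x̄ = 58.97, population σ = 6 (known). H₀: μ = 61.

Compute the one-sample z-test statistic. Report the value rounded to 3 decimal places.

SE = σ/√n = 6/√33 = 1.0445
z = (x̄−μ₀)/SE = (58.97−61)/1.0445 = -1.9436

test statistic = -1.944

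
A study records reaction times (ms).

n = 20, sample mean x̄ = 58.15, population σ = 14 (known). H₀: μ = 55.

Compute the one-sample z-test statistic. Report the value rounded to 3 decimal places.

test statistic = 1.006

SE = σ/√n = 14/√20 = 3.1305
z = (x̄−μ₀)/SE = (58.15−55)/3.1305 = 1.0062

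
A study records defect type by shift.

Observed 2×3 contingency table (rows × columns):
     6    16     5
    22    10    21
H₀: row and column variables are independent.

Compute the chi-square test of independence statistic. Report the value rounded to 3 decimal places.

Row totals [27, 53], col totals [28, 26, 26], n=80
χ² = (6−9.45)²/9.45 + (16−8.78)²/8.78 + (5−8.78)²/8.78 + (22−18.55)²/18.55 + (10−17.23)²/17.23 + (21−17.23)²/17.23 = 13.3318
df = 2

test statistic = 13.332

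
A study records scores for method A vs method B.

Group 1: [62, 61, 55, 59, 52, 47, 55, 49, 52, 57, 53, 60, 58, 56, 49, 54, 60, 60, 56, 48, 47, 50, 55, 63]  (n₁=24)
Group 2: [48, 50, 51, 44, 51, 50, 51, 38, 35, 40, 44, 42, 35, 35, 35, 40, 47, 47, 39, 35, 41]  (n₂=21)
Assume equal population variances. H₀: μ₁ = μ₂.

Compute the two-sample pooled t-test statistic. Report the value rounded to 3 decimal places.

x̄₁=54.917, s₁=4.898, n₁=24
x̄₂=42.762, s₂=6.049, n₂=21
s_p² = [23·4.898² + 20·6.049²]/43 = 29.8522
SE = √(s_p²·(1/24+1/21)) = 1.6326
t = (54.917−42.762)/1.6326 = 7.4450
df = 43

test statistic = 7.445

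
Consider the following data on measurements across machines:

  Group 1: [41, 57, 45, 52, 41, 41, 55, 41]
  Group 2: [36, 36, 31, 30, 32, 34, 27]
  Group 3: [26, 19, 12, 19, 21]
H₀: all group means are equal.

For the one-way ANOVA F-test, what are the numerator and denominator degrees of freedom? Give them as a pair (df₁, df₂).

k = 3 groups, N = 20 total
df = (k−1, N−k) = (3−1, 20−3) = (2, 17)

degrees of freedom = [2, 17]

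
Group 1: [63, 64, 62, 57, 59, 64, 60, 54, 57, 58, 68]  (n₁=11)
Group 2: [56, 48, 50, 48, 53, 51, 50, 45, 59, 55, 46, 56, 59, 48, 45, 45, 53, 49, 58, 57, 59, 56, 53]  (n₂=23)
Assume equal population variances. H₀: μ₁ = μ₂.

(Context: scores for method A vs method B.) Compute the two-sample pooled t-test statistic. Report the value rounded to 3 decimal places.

test statistic = 4.975

x̄₁=60.545, s₁=4.059, n₁=11
x̄₂=52.130, s₂=4.846, n₂=23
s_p² = [10·4.059² + 22·4.846²]/32 = 21.2917
SE = √(s_p²·(1/11+1/23)) = 1.6916
t = (60.545−52.130)/1.6916 = 4.9747
df = 32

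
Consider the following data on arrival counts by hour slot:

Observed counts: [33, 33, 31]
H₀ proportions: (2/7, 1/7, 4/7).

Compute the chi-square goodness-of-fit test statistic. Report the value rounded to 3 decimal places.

test statistic = 38.219

n = 97; E_i = n·p_i = [27.71, 13.86, 55.43]
χ² = (33−27.71)²/27.71 + (33−13.86)²/13.86 + (31−55.43)²/55.43 = 38.2191
df = 2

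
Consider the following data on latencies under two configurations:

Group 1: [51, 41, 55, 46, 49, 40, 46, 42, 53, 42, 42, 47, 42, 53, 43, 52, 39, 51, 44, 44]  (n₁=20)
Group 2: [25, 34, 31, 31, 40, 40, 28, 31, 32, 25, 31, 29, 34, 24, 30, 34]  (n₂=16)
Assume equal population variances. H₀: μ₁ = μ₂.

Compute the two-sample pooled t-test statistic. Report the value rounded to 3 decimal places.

x̄₁=46.100, s₁=4.951, n₁=20
x̄₂=31.188, s₂=4.651, n₂=16
s_p² = [19·4.951² + 15·4.651²]/34 = 23.2423
SE = √(s_p²·(1/20+1/16)) = 1.6170
t = (46.100−31.188)/1.6170 = 9.2222
df = 34

test statistic = 9.222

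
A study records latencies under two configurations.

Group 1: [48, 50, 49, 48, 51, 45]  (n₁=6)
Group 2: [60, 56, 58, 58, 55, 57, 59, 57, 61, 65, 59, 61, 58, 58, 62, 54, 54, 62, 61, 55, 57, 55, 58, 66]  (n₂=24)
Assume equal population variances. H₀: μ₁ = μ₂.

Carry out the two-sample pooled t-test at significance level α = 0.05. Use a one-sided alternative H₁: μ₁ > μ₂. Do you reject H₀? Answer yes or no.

x̄₁=48.500, s₁=2.074, n₁=6
x̄₂=58.583, s₂=3.202, n₂=24
s_p² = [5·2.074² + 23·3.202²]/28 = 9.1905
SE = √(s_p²·(1/6+1/24)) = 1.3837
t = (48.500−58.583)/1.3837 = -7.2871
df = 28
p-value (one-sided, H₁ greater) = 1.00000
At α=0.05: p ≥ α → fail to reject H₀

reject H₀: no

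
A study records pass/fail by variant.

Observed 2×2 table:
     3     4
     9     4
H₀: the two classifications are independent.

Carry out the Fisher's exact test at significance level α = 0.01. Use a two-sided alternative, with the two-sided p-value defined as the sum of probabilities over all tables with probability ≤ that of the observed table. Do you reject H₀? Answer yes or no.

Margins: r₁=7, r₂=13, c₁=12, c₂=8, n=20
p_obs = C(7,3)·C(13,9)/C(20,12); sum pmf over tables with pmf ≤ p_obs
p-value (two-sided) = 0.35635
At α=0.01: p ≥ α → fail to reject H₀

reject H₀: no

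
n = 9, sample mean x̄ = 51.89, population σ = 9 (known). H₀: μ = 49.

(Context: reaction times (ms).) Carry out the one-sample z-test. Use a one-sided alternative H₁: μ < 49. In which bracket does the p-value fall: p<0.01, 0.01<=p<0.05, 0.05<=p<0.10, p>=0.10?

p-value bracket: p>=0.10

SE = σ/√n = 9/√9 = 3.0000
z = (x̄−μ₀)/SE = (51.89−49)/3.0000 = 0.9633
p-value (one-sided, H₁ less) = 0.83231
→ bracket: p>=0.10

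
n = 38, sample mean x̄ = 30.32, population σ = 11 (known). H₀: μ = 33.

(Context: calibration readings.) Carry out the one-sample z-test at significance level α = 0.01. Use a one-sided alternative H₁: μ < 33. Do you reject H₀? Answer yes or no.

reject H₀: no

SE = σ/√n = 11/√38 = 1.7844
z = (x̄−μ₀)/SE = (30.32−33)/1.7844 = -1.5019
p-value (one-sided, H₁ less) = 0.06656
At α=0.01: p ≥ α → fail to reject H₀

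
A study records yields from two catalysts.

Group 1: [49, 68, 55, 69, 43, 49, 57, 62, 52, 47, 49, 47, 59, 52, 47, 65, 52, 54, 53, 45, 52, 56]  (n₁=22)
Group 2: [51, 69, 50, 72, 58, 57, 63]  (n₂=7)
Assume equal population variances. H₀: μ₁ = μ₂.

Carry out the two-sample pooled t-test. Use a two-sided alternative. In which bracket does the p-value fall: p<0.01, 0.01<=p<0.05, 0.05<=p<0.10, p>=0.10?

x̄₁=53.727, s₁=7.186, n₁=22
x̄₂=60.000, s₂=8.446, n₂=7
s_p² = [21·7.186² + 6·8.446²]/27 = 56.0135
SE = √(s_p²·(1/22+1/7)) = 3.2478
t = (53.727−60.000)/3.2478 = -1.9314
df = 27
p-value (two-sided) = 0.06399
→ bracket: 0.05<=p<0.10

p-value bracket: 0.05<=p<0.10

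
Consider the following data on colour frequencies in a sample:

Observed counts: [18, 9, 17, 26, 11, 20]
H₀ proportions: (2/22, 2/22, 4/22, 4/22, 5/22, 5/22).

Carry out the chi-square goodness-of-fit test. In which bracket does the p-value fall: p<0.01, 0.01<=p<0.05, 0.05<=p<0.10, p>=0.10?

p-value bracket: p<0.01

n = 101; E_i = n·p_i = [9.18, 9.18, 18.36, 18.36, 22.95, 22.95]
χ² = (18−9.18)²/9.18 + (9−9.18)²/9.18 + (17−18.36)²/18.36 + (26−18.36)²/18.36 + (11−22.95)²/22.95 + (20−22.95)²/22.95 = 18.3554
df = 5
p-value (upper-tail) = 0.00253
→ bracket: p<0.01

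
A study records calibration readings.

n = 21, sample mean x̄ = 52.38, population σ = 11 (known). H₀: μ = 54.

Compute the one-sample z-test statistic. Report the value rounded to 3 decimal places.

SE = σ/√n = 11/√21 = 2.4004
z = (x̄−μ₀)/SE = (52.38−54)/2.4004 = -0.6749

test statistic = -0.675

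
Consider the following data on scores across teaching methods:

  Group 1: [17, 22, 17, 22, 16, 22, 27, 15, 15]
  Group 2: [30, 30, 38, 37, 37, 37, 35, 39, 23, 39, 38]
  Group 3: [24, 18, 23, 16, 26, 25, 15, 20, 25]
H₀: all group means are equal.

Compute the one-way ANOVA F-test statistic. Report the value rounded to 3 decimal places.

Group means [19.22, 34.82, 21.33], grand mean 25.793
SSB = Σnᵢ(x̄ᵢ−x̄)² = 1463.567; SSW = ΣΣ(x−x̄ᵢ)² = 535.192
MSB = 1463.567/2 = 731.7834; MSW = 535.192/26 = 20.5843
F = MSB/MSW = 35.5506
df = (2, 26)

test statistic = 35.551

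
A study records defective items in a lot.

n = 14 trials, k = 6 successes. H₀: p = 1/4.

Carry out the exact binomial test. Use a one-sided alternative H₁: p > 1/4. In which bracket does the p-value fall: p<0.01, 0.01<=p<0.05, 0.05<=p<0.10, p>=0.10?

p-value bracket: p>=0.10

Exact binomial: n=14, k=6, p₀=1/4=0.2500
P(X≥6) from Σ C(n,i)·p₀^i·(1−p₀)^(n−i)
p-value (one-sided, H₁ greater) = 0.11167
→ bracket: p>=0.10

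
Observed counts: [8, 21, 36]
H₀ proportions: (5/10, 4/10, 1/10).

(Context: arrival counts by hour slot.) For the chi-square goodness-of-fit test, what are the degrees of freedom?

degrees of freedom = 2

df = k − 1 = 3 − 1 = 2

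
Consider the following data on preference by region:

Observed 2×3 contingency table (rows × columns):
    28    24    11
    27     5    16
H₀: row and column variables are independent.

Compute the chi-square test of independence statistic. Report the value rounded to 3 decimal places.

test statistic = 11.577

Row totals [63, 48], col totals [55, 29, 27], n=111
χ² = (28−31.22)²/31.22 + (24−16.46)²/16.46 + (11−15.32)²/15.32 + (27−23.78)²/23.78 + (5−12.54)²/12.54 + (16−11.68)²/11.68 = 11.5768
df = 2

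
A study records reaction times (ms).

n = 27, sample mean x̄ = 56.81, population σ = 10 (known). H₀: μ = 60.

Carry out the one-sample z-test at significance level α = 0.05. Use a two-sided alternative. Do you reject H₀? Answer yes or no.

SE = σ/√n = 10/√27 = 1.9245
z = (x̄−μ₀)/SE = (56.81−60)/1.9245 = -1.6576
p-value (two-sided) = 0.09740
At α=0.05: p ≥ α → fail to reject H₀

reject H₀: no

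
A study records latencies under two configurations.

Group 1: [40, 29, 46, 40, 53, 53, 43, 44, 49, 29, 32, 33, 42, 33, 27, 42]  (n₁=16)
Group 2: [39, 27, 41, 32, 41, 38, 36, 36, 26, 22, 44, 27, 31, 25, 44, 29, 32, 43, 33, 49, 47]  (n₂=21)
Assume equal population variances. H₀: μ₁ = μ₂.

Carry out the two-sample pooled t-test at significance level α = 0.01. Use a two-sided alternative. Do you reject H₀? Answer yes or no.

reject H₀: no

x̄₁=39.688, s₁=8.404, n₁=16
x̄₂=35.333, s₂=7.793, n₂=21
s_p² = [15·8.404² + 20·7.793²]/35 = 64.9744
SE = √(s_p²·(1/16+1/21)) = 2.6749
t = (39.688−35.333)/2.6749 = 1.6278
df = 35
p-value (two-sided) = 0.11254
At α=0.01: p ≥ α → fail to reject H₀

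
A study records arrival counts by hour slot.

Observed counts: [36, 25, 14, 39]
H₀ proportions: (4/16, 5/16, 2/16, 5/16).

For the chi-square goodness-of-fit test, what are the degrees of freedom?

df = k − 1 = 4 − 1 = 3

degrees of freedom = 3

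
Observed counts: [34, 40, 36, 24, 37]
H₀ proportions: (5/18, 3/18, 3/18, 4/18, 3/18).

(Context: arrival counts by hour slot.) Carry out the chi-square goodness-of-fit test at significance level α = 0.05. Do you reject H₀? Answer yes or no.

reject H₀: yes

n = 171; E_i = n·p_i = [47.50, 28.50, 28.50, 38.00, 28.50]
χ² = (34−47.50)²/47.50 + (40−28.50)²/28.50 + (36−28.50)²/28.50 + (24−38.00)²/38.00 + (37−28.50)²/28.50 = 18.1439
df = 4
p-value (upper-tail) = 0.00116
At α=0.05: p < α → reject H₀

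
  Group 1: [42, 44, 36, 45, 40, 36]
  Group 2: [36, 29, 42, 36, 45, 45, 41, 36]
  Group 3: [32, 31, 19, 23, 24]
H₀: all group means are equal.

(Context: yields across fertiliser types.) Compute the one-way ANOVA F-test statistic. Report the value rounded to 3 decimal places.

test statistic = 13.704

Group means [40.50, 38.75, 25.80], grand mean 35.895
SSB = Σnᵢ(x̄ᵢ−x̄)² = 701.989; SSW = ΣΣ(x−x̄ᵢ)² = 409.800
MSB = 701.989/2 = 350.9947; MSW = 409.800/16 = 25.6125
F = MSB/MSW = 13.7040
df = (2, 16)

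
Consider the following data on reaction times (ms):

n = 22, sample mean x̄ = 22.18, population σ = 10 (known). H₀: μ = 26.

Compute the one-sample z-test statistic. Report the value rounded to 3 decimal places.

test statistic = -1.792

SE = σ/√n = 10/√22 = 2.1320
z = (x̄−μ₀)/SE = (22.18−26)/2.1320 = -1.7917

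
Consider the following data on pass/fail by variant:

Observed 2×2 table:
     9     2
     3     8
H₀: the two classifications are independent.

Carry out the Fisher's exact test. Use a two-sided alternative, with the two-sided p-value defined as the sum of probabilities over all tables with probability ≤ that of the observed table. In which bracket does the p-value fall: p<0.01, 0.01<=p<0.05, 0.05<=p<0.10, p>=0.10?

Margins: r₁=11, r₂=11, c₁=12, c₂=10, n=22
p_obs = C(11,9)·C(11,3)/C(22,12); sum pmf over tables with pmf ≤ p_obs
p-value (two-sided) = 0.02997
→ bracket: 0.01<=p<0.05

p-value bracket: 0.01<=p<0.05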